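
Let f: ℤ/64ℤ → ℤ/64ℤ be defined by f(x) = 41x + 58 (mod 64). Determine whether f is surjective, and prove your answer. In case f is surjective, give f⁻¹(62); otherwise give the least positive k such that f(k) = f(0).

Recall that surjectivity means every element of the codomain has a preimage under f.
Since gcd(41, 64) = 1, 41 is invertible modulo 64. Euclid's algorithm: 64 = 1·41 + 23, 41 = 1·23 + 18, 23 = 1·18 + 5, 18 = 3·5 + 3, 5 = 1·3 + 2, 3 = 1·2 + 1; back-substituting gives 1 = 25·41 − 16·64, so 41⁻¹ ≡ 25 (mod 64).
Then y ↦ 25(y − 58) is a two-sided inverse to f, so every y ∈ ℤ/64ℤ has a preimage.
Therefore f is surjective.
Since f is surjective, we compute f⁻¹(62): solve 41x + 58 ≡ 62 (mod 64), i.e. 41x ≡ 4 (mod 64).
Multiplying by 41⁻¹ = 25 gives x ≡ 25·4 = 100 = 1·64 + 36 ≡ 36 (mod 64).
Check: f(36) = 41·36 + 58 = 1534 = 23·64 + 62 ≡ 62 (mod 64).

36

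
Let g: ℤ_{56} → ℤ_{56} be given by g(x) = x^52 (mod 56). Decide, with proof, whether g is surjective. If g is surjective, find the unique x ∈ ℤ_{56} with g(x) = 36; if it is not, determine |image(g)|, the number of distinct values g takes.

8

g(6): Repeated squaring mod 56: 6^1 ≡ 6, 6^2 ≡ 6² = 36, 6^4 ≡ 36² = 1296 ≡ 8, 6^8 ≡ 8² = 64 ≡ 8, 6^16 ≡ 8² = 64 ≡ 8, 6^32 ≡ 8² = 64 ≡ 8. Since 52 = 32 + 16 + 4, 6^52 ≡ 8·8·8: 8·8 = 64 ≡ 8, then 8·8 = 64 ≡ 8. So 6^52 ≡ 8 (mod 56).
g(8): Repeated squaring mod 56: 8^1 ≡ 8, 8^2 ≡ 8² = 64 ≡ 8, 8^4 ≡ 8² = 64 ≡ 8, 8^8 ≡ 8² = 64 ≡ 8, 8^16 ≡ 8² = 64 ≡ 8, 8^32 ≡ 8² = 64 ≡ 8. Since 52 = 32 + 16 + 4, 8^52 ≡ 8·8·8: 8·8 = 64 ≡ 8, then 8·8 = 64 ≡ 8. So 8^52 ≡ 8 (mod 56).
So g(6) = g(8) = 8 while 6 ≠ 8, thus g is not injective.
A non-injective map from the 56-element set ℤ_{56} to itself takes at most 55 distinct values, so it cannot be surjective. Therefore g is not surjective.
Since g is not surjective, we determine |image(g)|. Computing x^52 mod 56 for each x (by repeated squaring, reducing mod 56 at every step), the values g(0), g(1), …, g(55) are: 0, 1, 16, 25, 32, 9, 8, 49, 8, 9, 32, 25, 16, 1, 0, 1, 16, 25, 32, 9, 8, 49, 8, 9, 32, 25, 16, 1, 0, 1, 16, 25, 32, 9, 8, 49, 8, 9, 32, 25, 16, 1, 0, 1, 16, 25, 32, 9, 8, 49, 8, 9, 32, 25, 16, 1.
The distinct values are {0, 1, 8, 9, 16, 25, 32, 49}; there are 8 of them.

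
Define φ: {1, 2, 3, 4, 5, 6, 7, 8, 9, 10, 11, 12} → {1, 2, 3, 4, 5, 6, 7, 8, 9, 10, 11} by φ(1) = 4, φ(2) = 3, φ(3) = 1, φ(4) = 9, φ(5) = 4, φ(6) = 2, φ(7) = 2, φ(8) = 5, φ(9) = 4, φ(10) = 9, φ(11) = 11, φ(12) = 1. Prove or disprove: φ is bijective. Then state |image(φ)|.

φ(1) = 4 = φ(5) with 1 ≠ 5, so φ is not injective, hence not bijective.
The image of φ is {1, 2, 3, 4, 5, 9, 11}, which has 7 elements.

7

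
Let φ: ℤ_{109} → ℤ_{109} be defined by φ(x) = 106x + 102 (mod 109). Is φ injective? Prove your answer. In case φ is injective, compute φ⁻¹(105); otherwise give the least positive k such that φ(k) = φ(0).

108

Recall: φ is injective when φ(a) = φ(b) forces a = b.
Suppose φ(a) = φ(b) in ℤ_{109}. Then 106a + 102 ≡ 106b + 102 (mod 109), thus 106(a − b) ≡ 0 (mod 109).
Since gcd(106, 109) = 1, 106 is invertible modulo 109, hence a − b ≡ 0 (mod 109), i.e. a = b.
So φ is injective.
We now compute 106⁻¹ mod 109 explicitly. Euclid's algorithm: 109 = 1·106 + 3, 106 = 35·3 + 1; back-substituting gives 1 = 36·106 − 35·109, so 106⁻¹ ≡ 36 (mod 109).
Since φ is injective, we compute φ⁻¹(105): solve 106x + 102 ≡ 105 (mod 109), i.e. 106x ≡ 3 (mod 109).
Multiplying by 106⁻¹ = 36 gives x ≡ 36·3 = 108 ≡ 108 (mod 109).
Check: φ(108) = 106·108 + 102 = 11550 = 105·109 + 105 ≡ 105 (mod 109).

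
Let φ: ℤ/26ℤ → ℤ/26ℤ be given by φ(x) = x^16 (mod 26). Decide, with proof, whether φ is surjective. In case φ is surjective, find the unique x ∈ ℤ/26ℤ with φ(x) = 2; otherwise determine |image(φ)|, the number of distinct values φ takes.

8

φ(1) = 1^16 = 1.
φ(5): Repeated squaring mod 26: 5^1 ≡ 5, 5^2 ≡ 5² = 25, 5^4 ≡ 25² = 625 ≡ 1, 5^8 ≡ 1² = 1, 5^16 ≡ 1² = 1. So 5^16 ≡ 1 (mod 26).
So φ(1) = φ(5) = 1 while 1 ≠ 5, therefore φ is not injective.
A non-injective map from the 26-element set ℤ/26ℤ to itself takes at most 25 distinct values, so it cannot be surjective. So φ is not surjective.
Since φ is not surjective, we determine |image(φ)|. Computing x^16 mod 26 for each x (by repeated squaring, reducing mod 26 at every step), the values φ(0), φ(1), …, φ(25) are: 0, 1, 16, 3, 22, 1, 22, 9, 14, 9, 16, 3, 14, 13, 14, 3, 16, 9, 14, 9, 22, 1, 22, 3, 16, 1.
The distinct values are {0, 1, 3, 9, 13, 14, 16, 22}; there are 8 of them.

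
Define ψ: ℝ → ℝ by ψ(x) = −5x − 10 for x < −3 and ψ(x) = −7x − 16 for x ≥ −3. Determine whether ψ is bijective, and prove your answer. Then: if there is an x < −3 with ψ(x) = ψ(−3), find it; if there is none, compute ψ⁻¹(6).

-16/5

Both pieces are strictly decreasing (slopes −5 and −7), so each is injective on its own interval.
The left piece maps (−∞, −3) onto (5, ∞); the right piece maps [−3, ∞) onto (−∞, 5].
Since 5 = 5, the images partition ℝ: ψ is injective and surjective, hence bijective.
Because the two images are disjoint, no x < −3 has ψ(x) = ψ(−3), so we compute ψ⁻¹(6): 6 lies in (5, ∞), so solve −5x − 10 = 6: x = (6 + 10)/(−5) = −16/5.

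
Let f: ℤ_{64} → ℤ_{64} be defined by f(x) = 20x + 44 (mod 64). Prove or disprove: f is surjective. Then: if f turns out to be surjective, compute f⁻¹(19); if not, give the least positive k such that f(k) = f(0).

16

Since gcd(20, 64) = 4, we have 20x ≡ 0 (mod 4) for all x, so f(x) ≡ 0 (mod 4).
But 1 ≢ 0 (mod 4), so 1 ∈ ℤ_{64} has no preimage. Hence f is not surjective.
Since f is not surjective, we find the least positive k with f(k) = f(0): this means 20k ≡ 0 (mod 64), i.e. 64 ∣ 20k. Since gcd(20, 64) = 4, dividing through by 4 this holds exactly when 16 ∣ 5k, and as gcd(5, 16) = 1, exactly when 16 ∣ k.
The smallest positive such k is 16.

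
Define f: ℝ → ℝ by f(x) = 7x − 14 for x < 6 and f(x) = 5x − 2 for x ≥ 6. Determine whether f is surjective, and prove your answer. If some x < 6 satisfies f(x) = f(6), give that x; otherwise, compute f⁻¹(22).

Both pieces are strictly increasing (slopes 7 and 5), so each is injective on its own interval.
The left piece maps (−∞, 6) onto (−∞, 28); the right piece maps [6, ∞) onto [28, ∞).
These images together cover ℝ, so f is surjective.
Because the two images are disjoint, no x < 6 has f(x) = f(6), so we compute f⁻¹(22): 22 lies in (−∞, 28), so solve 7x − 14 = 22: x = (22 + 14)/7 = 36/7.

36/7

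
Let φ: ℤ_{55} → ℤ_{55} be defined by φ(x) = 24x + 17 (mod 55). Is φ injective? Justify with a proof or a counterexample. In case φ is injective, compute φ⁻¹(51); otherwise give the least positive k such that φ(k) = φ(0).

6

If φ(u) = φ(v), then 24u ≡ 24v (mod 55). Because gcd(24, 55) = 1, we may cancel 24 to get u ≡ v (mod 55).
Therefore φ is injective.
We now compute 24⁻¹ mod 55 explicitly. Euclid's algorithm: 55 = 2·24 + 7, 24 = 3·7 + 3, 7 = 2·3 + 1; back-substituting gives 1 = 39·24 − 17·55, so 24⁻¹ ≡ 39 (mod 55).
Since φ is injective, we compute φ⁻¹(51): solve 24x + 17 ≡ 51 (mod 55), i.e. 24x ≡ 34 (mod 55).
Multiplying by 24⁻¹ = 39 gives x ≡ 39·34 = 1326 = 24·55 + 6 ≡ 6 (mod 55).
Check: φ(6) = 24·6 + 17 = 161 = 2·55 + 51 ≡ 51 (mod 55).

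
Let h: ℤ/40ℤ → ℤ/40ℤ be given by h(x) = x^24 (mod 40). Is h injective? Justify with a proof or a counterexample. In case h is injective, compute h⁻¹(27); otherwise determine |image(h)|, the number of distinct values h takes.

h(1) = 1^24 = 1.
h(3): Repeated squaring mod 40: 3^1 ≡ 3, 3^2 ≡ 3² = 9, 3^4 ≡ 9² = 81 ≡ 1, 3^8 ≡ 1² = 1, 3^16 ≡ 1² = 1. Since 24 = 16 + 8, 3^24 ≡ 1·1: 1·1 = 1. So 3^24 ≡ 1 (mod 40).
So h(1) = h(3) = 1 while 1 ≠ 3, thus h is not injective.
Since h is not injective, we determine |image(h)|. Computing x^24 mod 40 for each x (by repeated squaring, reducing mod 40 at every step), the values h(0), h(1), …, h(39) are: 0, 1, 16, 1, 16, 25, 16, 1, 16, 1, 0, 1, 16, 1, 16, 25, 16, 1, 16, 1, 0, 1, 16, 1, 16, 25, 16, 1, 16, 1, 0, 1, 16, 1, 16, 25, 16, 1, 16, 1.
The distinct values are {0, 1, 16, 25}; there are 4 of them.

4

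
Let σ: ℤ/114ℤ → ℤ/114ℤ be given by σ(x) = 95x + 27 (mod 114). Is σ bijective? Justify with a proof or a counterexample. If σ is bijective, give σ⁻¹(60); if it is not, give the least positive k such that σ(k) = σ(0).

6

We have gcd(95, 114) = 19 > 1. Taking s = 0 and t = 6: σ(0) = 27 and σ(6) = 95·6 + 27 = 597 ≡ 27 (mod 114).
So σ(0) = σ(6) while 0 ≠ 6, therefore σ is not injective, hence not bijective.
Since σ is not bijective, we find the least positive k with σ(k) = σ(0): this means 95k ≡ 0 (mod 114), i.e. 114 ∣ 95k. Since gcd(95, 114) = 19, dividing through by 19 this holds exactly when 6 ∣ 5k, and as gcd(5, 6) = 1, exactly when 6 ∣ k.
The smallest positive such k is 6.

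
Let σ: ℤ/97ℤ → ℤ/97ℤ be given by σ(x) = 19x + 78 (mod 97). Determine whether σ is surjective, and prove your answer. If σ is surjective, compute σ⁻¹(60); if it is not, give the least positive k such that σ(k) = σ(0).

45

Since gcd(19, 97) = 1, 19 is invertible modulo 97. Euclid's algorithm: 97 = 5·19 + 2, 19 = 9·2 + 1; back-substituting gives 1 = 46·19 − 9·97, so 19⁻¹ ≡ 46 (mod 97).
Then y ↦ 46(y − 78) is a two-sided inverse to σ, so every y ∈ ℤ/97ℤ has a preimage.
Therefore σ is surjective.
Since σ is surjective, we find σ⁻¹(60): we need 19x ≡ 60 − 78 ≡ 79 (mod 97). Using 19⁻¹ = 46: x ≡ 46·79 = 3634 = 37·97 + 45, so x = 45.
Check: σ(45) = 19·45 + 78 = 933 = 9·97 + 60 ≡ 60 (mod 97).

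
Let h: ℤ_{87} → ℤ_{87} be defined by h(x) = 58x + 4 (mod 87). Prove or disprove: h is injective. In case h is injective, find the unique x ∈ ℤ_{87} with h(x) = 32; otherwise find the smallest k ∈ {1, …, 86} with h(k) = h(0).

We have gcd(58, 87) = 29 > 1. Taking s = 0 and t = 3: h(0) = 4 and h(3) = 58·3 + 4 = 178 ≡ 4 (mod 87).
So h(0) = h(3) while 0 ≠ 3, so h is not injective.
Since h is not injective, we find the least positive k with h(k) = h(0): this means 58k ≡ 0 (mod 87), i.e. 87 ∣ 58k. Since gcd(58, 87) = 29, dividing through by 29 this holds exactly when 3 ∣ 2k, and as gcd(2, 3) = 1, exactly when 3 ∣ k.
The smallest positive such k is 3.

3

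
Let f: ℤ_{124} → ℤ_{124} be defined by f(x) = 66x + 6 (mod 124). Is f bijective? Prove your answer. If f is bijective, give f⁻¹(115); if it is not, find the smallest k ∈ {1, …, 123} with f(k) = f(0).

62

Recall that f is injective if f(x_1) = f(x_2) implies x_1 = x_2.
We have gcd(66, 124) = 2 > 1. Taking x_1 = 0 and x_2 = 62: f(0) = 6 and f(62) = 66·62 + 6 = 4098 ≡ 6 (mod 124).
So f(0) = f(62) while 0 ≠ 62, hence f is not injective, hence not bijective.
Since f is not bijective, we find the least positive k with f(k) = f(0): this means 66k ≡ 0 (mod 124), i.e. 124 ∣ 66k. Since gcd(66, 124) = 2, dividing through by 2 this holds exactly when 62 ∣ 33k, and as gcd(33, 62) = 1, exactly when 62 ∣ k.
The smallest positive such k is 62.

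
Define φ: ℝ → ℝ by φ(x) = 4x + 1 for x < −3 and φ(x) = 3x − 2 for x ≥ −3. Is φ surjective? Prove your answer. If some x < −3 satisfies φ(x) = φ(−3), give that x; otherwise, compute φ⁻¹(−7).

-5/3

Both pieces are strictly increasing (slopes 4 and 3), so each is injective on its own interval.
The left piece maps (−∞, −3) onto (−∞, −11); the right piece maps [−3, ∞) onto [−11, ∞).
These images together cover ℝ, so φ is surjective.
Because the two images are disjoint, no x < −3 has φ(x) = φ(−3), so we compute φ⁻¹(−7): −7 lies in [−11, ∞), so solve 3x − 2 = −7: x = (−7 + 2)/3 = −5/3.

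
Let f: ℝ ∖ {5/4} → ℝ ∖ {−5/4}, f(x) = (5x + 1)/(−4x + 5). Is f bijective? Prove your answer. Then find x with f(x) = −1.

-6

Suppose f(a) = f(b). Cross-multiplying: (5a + 1)(−4b + 5) = (5b + 1)(−4a + 5).
Expanding both sides and cancelling the symmetric terms leaves 29·(a − b) = 0. Since 29 ≠ 0, a = b. Hence f is injective.
For any y ≠ −5/4, solving y(−4x + 5) = 5x + 1 for x gives a well-defined x ≠ 5/4. So f is surjective.
Therefore f is bijective.
Solving f(x) = −1: cross-multiplying gives 5x + 1 = −1(−4x + 5), which rearranges to 1x = −6, so x = −6.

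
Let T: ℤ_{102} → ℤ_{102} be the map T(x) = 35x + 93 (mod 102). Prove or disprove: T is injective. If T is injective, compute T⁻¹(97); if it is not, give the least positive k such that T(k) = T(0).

38

Recall: injectivity means: for all u, v in the domain, T(u) = T(v) implies u = v.
Suppose T(u) = T(v) in ℤ_{102}. Then 35u + 93 ≡ 35v + 93 (mod 102), thus 35(u − v) ≡ 0 (mod 102).
Since gcd(35, 102) = 1, 35 is invertible modulo 102, so u − v ≡ 0 (mod 102), i.e. u = v.
Hence T is injective.
We now compute 35⁻¹ mod 102 explicitly. Euclid's algorithm: 102 = 2·35 + 32, 35 = 1·32 + 3, 32 = 10·3 + 2, 3 = 1·2 + 1; back-substituting gives 1 = 35·35 − 12·102, so 35⁻¹ ≡ 35 (mod 102).
Since T is injective, we compute T⁻¹(97): solve 35x + 93 ≡ 97 (mod 102), i.e. 35x ≡ 4 (mod 102).
Multiplying by 35⁻¹ = 35 gives x ≡ 35·4 = 140 = 1·102 + 38 ≡ 38 (mod 102).
Check: T(38) = 35·38 + 93 = 1423 = 13·102 + 97 ≡ 97 (mod 102).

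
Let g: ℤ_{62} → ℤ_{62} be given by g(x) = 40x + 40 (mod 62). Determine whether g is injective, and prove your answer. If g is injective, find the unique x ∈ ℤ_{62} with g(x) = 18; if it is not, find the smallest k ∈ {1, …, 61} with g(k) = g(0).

We have gcd(40, 62) = 2 > 1. Taking a = 0 and b = 31: g(0) = 40 and g(31) = 40·31 + 40 = 1280 ≡ 40 (mod 62).
So g(0) = g(31) while 0 ≠ 31, therefore g is not injective.
Since g is not injective, we find the least positive k with g(k) = g(0): this means 40k ≡ 0 (mod 62), i.e. 62 ∣ 40k. Since gcd(40, 62) = 2, dividing through by 2 this holds exactly when 31 ∣ 20k, and as gcd(20, 31) = 1, exactly when 31 ∣ k.
The smallest positive such k is 31.

31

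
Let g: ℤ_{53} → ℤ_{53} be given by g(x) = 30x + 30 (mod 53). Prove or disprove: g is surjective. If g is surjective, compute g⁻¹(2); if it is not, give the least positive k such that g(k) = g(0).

Since gcd(30, 53) = 1, 30 is invertible modulo 53. Euclid's algorithm: 53 = 1·30 + 23, 30 = 1·23 + 7, 23 = 3·7 + 2, 7 = 3·2 + 1; back-substituting gives 1 = 23·30 − 13·53, so 30⁻¹ ≡ 23 (mod 53).
Then y ↦ 23(y − 30) is a two-sided inverse to g, so every y ∈ ℤ_{53} has a preimage.
Hence g is surjective.
Since g is surjective, we find g⁻¹(2): we need 30x ≡ 2 − 30 ≡ 25 (mod 53). Using 30⁻¹ = 23: x ≡ 23·25 = 575 = 10·53 + 45, so x = 45.
Check: g(45) = 30·45 + 30 = 1380 = 26·53 + 2 ≡ 2 (mod 53).

45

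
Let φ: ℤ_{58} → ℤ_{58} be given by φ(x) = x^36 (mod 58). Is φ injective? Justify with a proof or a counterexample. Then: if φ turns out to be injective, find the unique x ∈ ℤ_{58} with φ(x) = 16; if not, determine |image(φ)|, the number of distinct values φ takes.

16

φ(3): Repeated squaring mod 58: 3^1 ≡ 3, 3^2 ≡ 3² = 9, 3^4 ≡ 9² = 81 ≡ 23, 3^8 ≡ 23² = 529 ≡ 7, 3^16 ≡ 7² = 49, 3^32 ≡ 49² = 2401 ≡ 23. Since 36 = 32 + 4, 3^36 ≡ 23·23: 23·23 = 529 ≡ 7. So 3^36 ≡ 7 (mod 58).
φ(7): Repeated squaring mod 58: 7^1 ≡ 7, 7^2 ≡ 7² = 49, 7^4 ≡ 49² = 2401 ≡ 23, 7^8 ≡ 23² = 529 ≡ 7, 7^16 ≡ 7² = 49, 7^32 ≡ 49² = 2401 ≡ 23. Since 36 = 32 + 4, 7^36 ≡ 23·23: 23·23 = 529 ≡ 7. So 7^36 ≡ 7 (mod 58).
So φ(3) = φ(7) = 7 while 3 ≠ 7, so φ is not injective.
Since φ is not injective, we determine |image(φ)|. Computing x^36 mod 58 for each x (by repeated squaring, reducing mod 58 at every step), the values φ(0), φ(1), …, φ(57) are: 0, 1, 24, 7, 54, 53, 52, 7, 20, 49, 54, 45, 30, 45, 52, 23, 16, 1, 16, 25, 20, 49, 36, 23, 24, 25, 36, 53, 30, 29, 30, 53, 36, 25, 24, 23, 36, 49, 20, 25, 16, 1, 16, 23, 52, 45, 30, 45, 54, 49, 20, 7, 52, 53, 54, 7, 24, 1.
The distinct values are {0, 1, 7, 16, 20, 23, 24, 25, 29, 30, 36, 45, 49, 52, 53, 54}; there are 16 of them.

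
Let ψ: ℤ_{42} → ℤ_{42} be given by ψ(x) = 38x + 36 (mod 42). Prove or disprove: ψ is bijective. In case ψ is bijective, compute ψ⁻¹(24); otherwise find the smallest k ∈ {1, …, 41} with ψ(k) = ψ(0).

We have gcd(38, 42) = 2 > 1. Taking x_1 = 0 and x_2 = 21: ψ(0) = 36 and ψ(21) = 38·21 + 36 = 834 ≡ 36 (mod 42).
So ψ(0) = ψ(21) while 0 ≠ 21, thus ψ is not injective, hence not bijective.
Since ψ is not bijective, we find the least positive k with ψ(k) = ψ(0): this means 38k ≡ 0 (mod 42), i.e. 42 ∣ 38k. Since gcd(38, 42) = 2, dividing through by 2 this holds exactly when 21 ∣ 19k, and as gcd(19, 21) = 1, exactly when 21 ∣ k.
The smallest positive such k is 21.

21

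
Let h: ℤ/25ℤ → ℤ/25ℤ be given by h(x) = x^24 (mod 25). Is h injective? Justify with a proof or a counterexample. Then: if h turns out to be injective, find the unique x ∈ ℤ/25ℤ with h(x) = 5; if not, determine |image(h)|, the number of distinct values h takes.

6

h(3): Repeated squaring mod 25: 3^1 ≡ 3, 3^2 ≡ 3² = 9, 3^4 ≡ 9² = 81 ≡ 6, 3^8 ≡ 6² = 36 ≡ 11, 3^16 ≡ 11² = 121 ≡ 21. Since 24 = 16 + 8, 3^24 ≡ 21·11: 21·11 = 231 ≡ 6. So 3^24 ≡ 6 (mod 25).
h(4): Repeated squaring mod 25: 4^1 ≡ 4, 4^2 ≡ 4² = 16, 4^4 ≡ 16² = 256 ≡ 6, 4^8 ≡ 6² = 36 ≡ 11, 4^16 ≡ 11² = 121 ≡ 21. Since 24 = 16 + 8, 4^24 ≡ 21·11: 21·11 = 231 ≡ 6. So 4^24 ≡ 6 (mod 25).
So h(3) = h(4) = 6 while 3 ≠ 4, hence h is not injective.
Since h is not injective, we determine |image(h)|. Computing x^24 mod 25 for each x (by repeated squaring, reducing mod 25 at every step), the values h(0), h(1), …, h(24) are: 0, 1, 16, 6, 6, 0, 21, 1, 21, 11, 0, 16, 11, 11, 16, 0, 11, 21, 1, 21, 0, 6, 6, 16, 1.
The distinct values are {0, 1, 6, 11, 16, 21}; there are 6 of them.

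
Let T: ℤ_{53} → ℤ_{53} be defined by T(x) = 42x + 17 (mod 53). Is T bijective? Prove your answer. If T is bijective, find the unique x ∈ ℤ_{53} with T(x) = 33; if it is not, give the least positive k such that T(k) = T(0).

13

Suppose T(s) = T(t) in ℤ_{53}. Then 42s + 17 ≡ 42t + 17 (mod 53), so 42(s − t) ≡ 0 (mod 53).
Since gcd(42, 53) = 1, 42 is invertible modulo 53, so s − t ≡ 0 (mod 53), i.e. s = t.
We now compute 42⁻¹ mod 53 explicitly. Euclid's algorithm: 53 = 1·42 + 11, 42 = 3·11 + 9, 11 = 1·9 + 2, 9 = 4·2 + 1; back-substituting gives 1 = 24·42 − 19·53, so 42⁻¹ ≡ 24 (mod 53).
Then y ↦ 24(y − 17) is a two-sided inverse to T, so every y ∈ ℤ_{53} has a preimage.
Therefore T is bijective.
Since T is bijective, we find T⁻¹(33): we need 42x ≡ 33 − 17 ≡ 16 (mod 53). Using 42⁻¹ = 24: x ≡ 24·16 = 384 = 7·53 + 13, so x = 13.
Check: T(13) = 42·13 + 17 = 563 = 10·53 + 33 ≡ 33 (mod 53).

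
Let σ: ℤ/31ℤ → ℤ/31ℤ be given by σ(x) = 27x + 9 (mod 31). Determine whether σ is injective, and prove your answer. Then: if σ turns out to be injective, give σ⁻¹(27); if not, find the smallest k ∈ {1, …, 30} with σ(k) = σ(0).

11

Suppose σ(s) = σ(t) in ℤ/31ℤ. Then 27s + 9 ≡ 27t + 9 (mod 31), therefore 27(s − t) ≡ 0 (mod 31).
Since gcd(27, 31) = 1, 27 is invertible modulo 31, therefore s − t ≡ 0 (mod 31), i.e. s = t.
Hence σ is injective.
We now compute 27⁻¹ mod 31 explicitly. Euclid's algorithm: 31 = 1·27 + 4, 27 = 6·4 + 3, 4 = 1·3 + 1; back-substituting gives 1 = 23·27 − 20·31, so 27⁻¹ ≡ 23 (mod 31).
Since σ is injective, we compute σ⁻¹(27): solve 27x + 9 ≡ 27 (mod 31), i.e. 27x ≡ 18 (mod 31).
Multiplying by 27⁻¹ = 23 gives x ≡ 23·18 = 414 = 13·31 + 11 ≡ 11 (mod 31).
Check: σ(11) = 27·11 + 9 = 306 = 9·31 + 27 ≡ 27 (mod 31).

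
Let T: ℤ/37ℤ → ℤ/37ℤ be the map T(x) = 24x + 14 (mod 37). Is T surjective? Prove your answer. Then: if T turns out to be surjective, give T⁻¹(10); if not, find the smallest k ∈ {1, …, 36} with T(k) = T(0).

6

Since gcd(24, 37) = 1, 24 is invertible modulo 37. Euclid's algorithm: 37 = 1·24 + 13, 24 = 1·13 + 11, 13 = 1·11 + 2, 11 = 5·2 + 1; back-substituting gives 1 = 17·24 − 11·37, so 24⁻¹ ≡ 17 (mod 37).
For any y ∈ ℤ/37ℤ, x = 17(y − 14) mod 37 satisfies T(x) = 24·17(y − 14) + 14 ≡ y (since 24·17 ≡ 1 mod 37). So every y has a preimage.
Hence T is surjective.
Since T is surjective, we compute T⁻¹(10): solve 24x + 14 ≡ 10 (mod 37), i.e. 24x ≡ 33 (mod 37).
Multiplying by 24⁻¹ = 17 gives x ≡ 17·33 = 561 = 15·37 + 6 ≡ 6 (mod 37).
Check: T(6) = 24·6 + 14 = 158 = 4·37 + 10 ≡ 10 (mod 37).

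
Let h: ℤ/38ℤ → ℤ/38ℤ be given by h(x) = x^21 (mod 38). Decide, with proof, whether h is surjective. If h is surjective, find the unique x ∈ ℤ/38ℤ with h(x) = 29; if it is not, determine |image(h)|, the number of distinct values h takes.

14

h(4): Repeated squaring mod 38: 4^1 ≡ 4, 4^2 ≡ 4² = 16, 4^4 ≡ 16² = 256 ≡ 28, 4^8 ≡ 28² = 784 ≡ 24, 4^16 ≡ 24² = 576 ≡ 6. Since 21 = 16 + 4 + 1, 4^21 ≡ 6·28·4: 6·28 = 168 ≡ 16, then 16·4 = 64 ≡ 26. So 4^21 ≡ 26 (mod 38).
h(6): Repeated squaring mod 38: 6^1 ≡ 6, 6^2 ≡ 6² = 36, 6^4 ≡ 36² = 1296 ≡ 4, 6^8 ≡ 4² = 16, 6^16 ≡ 16² = 256 ≡ 28. Since 21 = 16 + 4 + 1, 6^21 ≡ 28·4·6: 28·4 = 112 ≡ 36, then 36·6 = 216 ≡ 26. So 6^21 ≡ 26 (mod 38).
So h(4) = h(6) = 26 while 4 ≠ 6, therefore h is not injective.
A non-injective map from the 38-element set ℤ/38ℤ to itself takes at most 37 distinct values, so it cannot be surjective. So h is not surjective.
Since h is not surjective, we determine |image(h)|. Computing x^21 mod 38 for each x (by repeated squaring, reducing mod 38 at every step), the values h(0), h(1), …, h(37) are: 0, 1, 8, 27, 26, 11, 26, 1, 18, 7, 12, 1, 18, 31, 8, 31, 30, 11, 18, 19, 20, 27, 8, 7, 30, 7, 20, 37, 26, 31, 20, 37, 12, 27, 12, 11, 30, 37.
The distinct values are {0, 1, 7, 8, 11, 12, 18, 19, 20, 26, 27, 30, 31, 37}; there are 14 of them.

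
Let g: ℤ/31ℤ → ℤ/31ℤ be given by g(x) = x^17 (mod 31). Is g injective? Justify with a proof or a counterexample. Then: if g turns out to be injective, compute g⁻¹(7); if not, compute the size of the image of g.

Since 31 is prime, the nonzero elements of ℤ/31ℤ form a cyclic group of order 30.
As gcd(17, 30) = 1, raising to the 17th power is a bijection on this group: if s^17 ≡ t^17 then (st^{−1})^17 = 1, and the only element of order dividing gcd(17, 30) = 1 is 1, so s = t.
With g(0) = 0 this makes g injective on all of ℤ/31ℤ, hence bijective (finite equal-size domain and codomain). In particular g is injective.
Since g is injective, we find the preimage of 7. The inverse of x ↦ x^17 on (ℤ/31ℤ)^× is x ↦ x^23, because 17·23 = 391 = 13·30 + 1 ≡ 1 (mod 30) and x^{30} = 1 for x ≠ 0 (Fermat). So g⁻¹(7) = 7^23 mod 31.
Repeated squaring mod 31: 7^1 ≡ 7, 7^2 ≡ 7² = 49 ≡ 18, 7^4 ≡ 18² = 324 ≡ 14, 7^8 ≡ 14² = 196 ≡ 10, 7^16 ≡ 10² = 100 ≡ 7. Since 23 = 16 + 4 + 2 + 1, 7^23 ≡ 7·14·18·7: 7·14 = 98 ≡ 5, then 5·18 = 90 ≡ 28, then 28·7 = 196 ≡ 10. So 7^23 ≡ 10 (mod 31).
Hence g⁻¹(7) = 10.

10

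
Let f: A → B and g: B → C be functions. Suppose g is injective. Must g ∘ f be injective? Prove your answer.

not injective

No. Take A = {1, 2}, B = C = {1, 2, 3, 4}, f(1) = f(2) = 1, and g = identity (injective).
Then (g ∘ f)(1) = (g ∘ f)(2) = 1 with 1 ≠ 2, so g ∘ f is not injective.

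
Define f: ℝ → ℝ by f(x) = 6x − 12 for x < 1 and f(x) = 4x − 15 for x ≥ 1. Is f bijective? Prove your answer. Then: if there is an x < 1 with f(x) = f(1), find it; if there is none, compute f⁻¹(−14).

Both pieces are strictly increasing (slopes 6 and 4), so each is injective on its own interval.
The left piece maps (−∞, 1) onto (−∞, −6); the right piece maps [1, ∞) onto [−11, ∞).
These images overlap. In particular f(1) = −11 (right piece), and solving 6x − 12 = −11 on the left piece gives x = 1/6 < 1.
So f(1/6) = f(1) with 1/6 ≠ 1, and f is not injective, hence not bijective. This x = 1/6 is the requested value below 1.

1/6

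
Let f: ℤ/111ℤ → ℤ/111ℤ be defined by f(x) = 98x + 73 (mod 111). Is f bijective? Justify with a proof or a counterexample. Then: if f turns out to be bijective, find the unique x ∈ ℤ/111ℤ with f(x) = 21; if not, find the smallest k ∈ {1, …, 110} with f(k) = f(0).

Suppose f(a) = f(b) in ℤ/111ℤ. Then 98a + 73 ≡ 98b + 73 (mod 111), so 98(a − b) ≡ 0 (mod 111).
Since gcd(98, 111) = 1, 98 is invertible modulo 111, therefore a − b ≡ 0 (mod 111), i.e. a = b.
We now compute 98⁻¹ mod 111 explicitly. Euclid's algorithm: 111 = 1·98 + 13, 98 = 7·13 + 7, 13 = 1·7 + 6, 7 = 1·6 + 1; back-substituting gives 1 = 17·98 − 15·111, so 98⁻¹ ≡ 17 (mod 111).
For any y ∈ ℤ/111ℤ, x = 17(y − 73) mod 111 satisfies f(x) = 98·17(y − 73) + 73 ≡ y (since 98·17 ≡ 1 mod 111). So every y has a preimage.
Therefore f is bijective.
Since f is bijective, we compute f⁻¹(21): solve 98x + 73 ≡ 21 (mod 111), i.e. 98x ≡ 59 (mod 111).
Multiplying by 98⁻¹ = 17 gives x ≡ 17·59 = 1003 = 9·111 + 4 ≡ 4 (mod 111).
Check: f(4) = 98·4 + 73 = 465 = 4·111 + 21 ≡ 21 (mod 111).

4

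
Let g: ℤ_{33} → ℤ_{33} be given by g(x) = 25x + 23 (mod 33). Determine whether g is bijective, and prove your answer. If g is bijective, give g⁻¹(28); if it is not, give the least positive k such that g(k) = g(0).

20

If g(u) = g(v), then 25u ≡ 25v (mod 33). Because gcd(25, 33) = 1, we may cancel 25 to get u ≡ v (mod 33).
We now compute 25⁻¹ mod 33 explicitly. Euclid's algorithm: 33 = 1·25 + 8, 25 = 3·8 + 1; back-substituting gives 1 = 4·25 − 3·33, so 25⁻¹ ≡ 4 (mod 33).
For any y ∈ ℤ_{33}, x = 4(y − 23) mod 33 satisfies g(x) = 25·4(y − 23) + 23 ≡ y (since 25·4 ≡ 1 mod 33). So every y has a preimage.
So g is bijective.
Since g is bijective, we find g⁻¹(28): we need 25x ≡ 28 − 23 ≡ 5 (mod 33). Using 25⁻¹ = 4: x ≡ 4·5 = 20, so x = 20.
Check: g(20) = 25·20 + 23 = 523 = 15·33 + 28 ≡ 28 (mod 33).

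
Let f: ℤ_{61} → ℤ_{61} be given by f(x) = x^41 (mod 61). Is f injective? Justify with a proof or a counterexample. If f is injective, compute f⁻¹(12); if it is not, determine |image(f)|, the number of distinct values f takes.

15

Since 61 is prime, the nonzero elements of ℤ_{61} form a cyclic group of order 60.
As gcd(41, 60) = 1, raising to the 41st power is a bijection on this group: if x_1^41 ≡ x_2^41 then (x_1x_2^{−1})^41 = 1, and the only element of order dividing gcd(41, 60) = 1 is 1, so x_1 = x_2.
With f(0) = 0 this makes f injective on all of ℤ_{61}, hence bijective (finite equal-size domain and codomain). In particular f is injective.
Since f is injective, we find the preimage of 12. The inverse of x ↦ x^41 on (ℤ_{61})^× is x ↦ x^41, because 41·41 = 1681 = 28·60 + 1 ≡ 1 (mod 60) and x^{60} = 1 for x ≠ 0 (Fermat). So f⁻¹(12) = 12^41 mod 61.
Repeated squaring mod 61: 12^1 ≡ 12, 12^2 ≡ 12² = 144 ≡ 22, 12^4 ≡ 22² = 484 ≡ 57, 12^8 ≡ 57² = 3249 ≡ 16, 12^16 ≡ 16² = 256 ≡ 12, 12^32 ≡ 12² = 144 ≡ 22. Since 41 = 32 + 8 + 1, 12^41 ≡ 22·16·12: 22·16 = 352 ≡ 47, then 47·12 = 564 ≡ 15. So 12^41 ≡ 15 (mod 61).
Hence f⁻¹(12) = 15.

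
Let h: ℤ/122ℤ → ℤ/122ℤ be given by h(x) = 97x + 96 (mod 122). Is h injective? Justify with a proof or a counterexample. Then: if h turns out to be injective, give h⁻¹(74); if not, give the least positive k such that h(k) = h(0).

118

Recall that h is injective if h(a) = h(b) implies a = b.
Suppose h(a) = h(b) in ℤ/122ℤ. Then 97a + 96 ≡ 97b + 96 (mod 122), therefore 97(a − b) ≡ 0 (mod 122).
Since gcd(97, 122) = 1, 97 is invertible modulo 122, thus a − b ≡ 0 (mod 122), i.e. a = b.
So h is injective.
We now compute 97⁻¹ mod 122 explicitly. Euclid's algorithm: 122 = 1·97 + 25, 97 = 3·25 + 22, 25 = 1·22 + 3, 22 = 7·3 + 1; back-substituting gives 1 = 39·97 − 31·122, so 97⁻¹ ≡ 39 (mod 122).
Since h is injective, we find h⁻¹(74): we need 97x ≡ 74 − 96 ≡ 100 (mod 122). Using 97⁻¹ = 39: x ≡ 39·100 = 3900 = 31·122 + 118, so x = 118.
Check: h(118) = 97·118 + 96 = 11542 = 94·122 + 74 ≡ 74 (mod 122).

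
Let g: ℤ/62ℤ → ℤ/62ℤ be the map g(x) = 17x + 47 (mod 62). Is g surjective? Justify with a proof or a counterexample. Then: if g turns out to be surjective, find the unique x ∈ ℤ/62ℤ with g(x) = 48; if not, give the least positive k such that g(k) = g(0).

11

Since gcd(17, 62) = 1, 17 is invertible modulo 62. Euclid's algorithm: 62 = 3·17 + 11, 17 = 1·11 + 6, 11 = 1·6 + 5, 6 = 1·5 + 1; back-substituting gives 1 = 11·17 − 3·62, so 17⁻¹ ≡ 11 (mod 62).
Then y ↦ 11(y − 47) is a two-sided inverse to g, so every y ∈ ℤ/62ℤ has a preimage.
Thus g is surjective.
Since g is surjective, we compute g⁻¹(48): solve 17x + 47 ≡ 48 (mod 62), i.e. 17x ≡ 1 (mod 62).
Multiplying by 17⁻¹ = 11 gives x ≡ 11·1 = 11 ≡ 11 (mod 62).
Check: g(11) = 17·11 + 47 = 234 = 3·62 + 48 ≡ 48 (mod 62).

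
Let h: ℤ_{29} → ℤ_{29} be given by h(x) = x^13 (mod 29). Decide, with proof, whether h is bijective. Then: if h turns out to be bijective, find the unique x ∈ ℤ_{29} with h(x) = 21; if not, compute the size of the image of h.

Since 29 is prime, the nonzero elements of ℤ_{29} form a cyclic group of order 28.
As gcd(13, 28) = 1, raising to the 13th power is a bijection on this group: if x_1^13 ≡ x_2^13 then (x_1x_2^{−1})^13 = 1, and the only element of order dividing gcd(13, 28) = 1 is 1, so x_1 = x_2.
With h(0) = 0 this makes h injective on all of ℤ_{29}, hence bijective (finite equal-size domain and codomain). In particular h is bijective.
Since h is bijective, we find the preimage of 21. The inverse of x ↦ x^13 on (ℤ_{29})^× is x ↦ x^13, because 13·13 = 169 = 6·28 + 1 ≡ 1 (mod 28) and x^{28} = 1 for x ≠ 0 (Fermat). So h⁻¹(21) = 21^13 mod 29.
Repeated squaring mod 29: 21^1 ≡ 21, 21^2 ≡ 21² = 441 ≡ 6, 21^4 ≡ 6² = 36 ≡ 7, 21^8 ≡ 7² = 49 ≡ 20. Since 13 = 8 + 4 + 1, 21^13 ≡ 20·7·21: 20·7 = 140 ≡ 24, then 24·21 = 504 ≡ 11. So 21^13 ≡ 11 (mod 29).
Hence h⁻¹(21) = 11.

11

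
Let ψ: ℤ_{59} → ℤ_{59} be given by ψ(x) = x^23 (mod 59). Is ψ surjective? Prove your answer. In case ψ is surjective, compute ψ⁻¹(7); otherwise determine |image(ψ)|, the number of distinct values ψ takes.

22

Since 59 is prime, the nonzero elements of ℤ_{59} form a cyclic group of order 58.
As gcd(23, 58) = 1, raising to the 23rd power is a bijection on this group: if a^23 ≡ b^23 then (ab^{−1})^23 = 1, and the only element of order dividing gcd(23, 58) = 1 is 1, so a = b.
With ψ(0) = 0 this makes ψ injective on all of ℤ_{59}, hence bijective (finite equal-size domain and codomain). In particular ψ is surjective.
Since ψ is surjective, we find the preimage of 7. The inverse of x ↦ x^23 on (ℤ_{59})^× is x ↦ x^53, because 23·53 = 1219 = 21·58 + 1 ≡ 1 (mod 58) and x^{58} = 1 for x ≠ 0 (Fermat). So ψ⁻¹(7) = 7^53 mod 59.
Repeated squaring mod 59: 7^1 ≡ 7, 7^2 ≡ 7² = 49, 7^4 ≡ 49² = 2401 ≡ 41, 7^8 ≡ 41² = 1681 ≡ 29, 7^16 ≡ 29² = 841 ≡ 15, 7^32 ≡ 15² = 225 ≡ 48. Since 53 = 32 + 16 + 4 + 1, 7^53 ≡ 48·15·41·7: 48·15 = 720 ≡ 12, then 12·41 = 492 ≡ 20, then 20·7 = 140 ≡ 22. So 7^53 ≡ 22 (mod 59).
Hence ψ⁻¹(7) = 22.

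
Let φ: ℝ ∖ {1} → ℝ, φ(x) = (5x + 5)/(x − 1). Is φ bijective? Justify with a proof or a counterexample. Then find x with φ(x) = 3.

-4

If φ(x) = 5, cross-multiplying gives 1(5x + 5) = 5(x − 1), which simplifies to 5 = −5 — false.  So 5 has no preimage and φ is not surjective.
So φ is not bijective.
Solving φ(x) = 3: cross-multiplying gives 5x + 5 = 3(x − 1), which rearranges to 2x = −8, so x = −4.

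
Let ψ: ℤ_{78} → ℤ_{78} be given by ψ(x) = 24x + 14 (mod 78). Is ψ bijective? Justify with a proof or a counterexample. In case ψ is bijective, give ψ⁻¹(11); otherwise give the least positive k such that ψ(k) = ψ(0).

Recall: injectivity means: for all a, b in the domain, ψ(a) = ψ(b) implies a = b.
We have gcd(24, 78) = 6 > 1. Taking a = 0 and b = 13: ψ(0) = 14 and ψ(13) = 24·13 + 14 = 326 ≡ 14 (mod 78).
So ψ(0) = ψ(13) while 0 ≠ 13, thus ψ is not injective, hence not bijective.
Since ψ is not bijective, we find the least positive k with ψ(k) = ψ(0): this means 24k ≡ 0 (mod 78), i.e. 78 ∣ 24k. Since gcd(24, 78) = 6, dividing through by 6 this holds exactly when 13 ∣ 4k, and as gcd(4, 13) = 1, exactly when 13 ∣ k.
The smallest positive such k is 13.

13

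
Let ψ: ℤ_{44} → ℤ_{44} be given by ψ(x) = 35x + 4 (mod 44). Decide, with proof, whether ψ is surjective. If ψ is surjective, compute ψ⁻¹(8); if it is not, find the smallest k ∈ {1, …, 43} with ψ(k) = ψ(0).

By definition, surjectivity means every element of the codomain has a preimage under ψ.
Since gcd(35, 44) = 1, 35 is invertible modulo 44. Euclid's algorithm: 44 = 1·35 + 9, 35 = 3·9 + 8, 9 = 1·8 + 1; back-substituting gives 1 = 39·35 − 31·44, so 35⁻¹ ≡ 39 (mod 44).
Then y ↦ 39(y − 4) is a two-sided inverse to ψ, so every y ∈ ℤ_{44} has a preimage.
Therefore ψ is surjective.
Since ψ is surjective, we find ψ⁻¹(8): we need 35x ≡ 8 − 4 ≡ 4 (mod 44). Using 35⁻¹ = 39: x ≡ 39·4 = 156 = 3·44 + 24, so x = 24.
Check: ψ(24) = 35·24 + 4 = 844 = 19·44 + 8 ≡ 8 (mod 44).

24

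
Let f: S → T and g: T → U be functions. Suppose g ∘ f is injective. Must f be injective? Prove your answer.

Suppose f(x_1) = f(x_2). Applying g: (g ∘ f)(x_1) = (g ∘ f)(x_2). Since g ∘ f is injective, x_1 = x_2. Therefore f is injective.

injective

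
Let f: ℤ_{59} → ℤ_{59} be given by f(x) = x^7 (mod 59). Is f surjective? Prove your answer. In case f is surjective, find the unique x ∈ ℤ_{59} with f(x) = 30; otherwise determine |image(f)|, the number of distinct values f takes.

Since 59 is prime, the nonzero elements of ℤ_{59} form a cyclic group of order 58.
As gcd(7, 58) = 1, raising to the 7th power is a bijection on this group: if u^7 ≡ v^7 then (uv^{−1})^7 = 1, and the only element of order dividing gcd(7, 58) = 1 is 1, so u = v.
With f(0) = 0 this makes f injective on all of ℤ_{59}, hence bijective (finite equal-size domain and codomain). In particular f is surjective.
Since f is surjective, we find the preimage of 30. The inverse of x ↦ x^7 on (ℤ_{59})^× is x ↦ x^25, because 7·25 = 175 = 3·58 + 1 ≡ 1 (mod 58) and x^{58} = 1 for x ≠ 0 (Fermat). So f⁻¹(30) = 30^25 mod 59.
Repeated squaring mod 59: 30^1 ≡ 30, 30^2 ≡ 30² = 900 ≡ 15, 30^4 ≡ 15² = 225 ≡ 48, 30^8 ≡ 48² = 2304 ≡ 3, 30^16 ≡ 3² = 9. Since 25 = 16 + 8 + 1, 30^25 ≡ 9·3·30: 9·3 = 27, then 27·30 = 810 ≡ 43. So 30^25 ≡ 43 (mod 59).
Hence f⁻¹(30) = 43.

43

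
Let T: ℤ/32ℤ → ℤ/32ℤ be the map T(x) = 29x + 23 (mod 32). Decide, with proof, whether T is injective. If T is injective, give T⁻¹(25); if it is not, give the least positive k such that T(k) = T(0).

Suppose T(u) = T(v) in ℤ/32ℤ. Then 29u + 23 ≡ 29v + 23 (mod 32), so 29(u − v) ≡ 0 (mod 32).
Since gcd(29, 32) = 1, 29 is invertible modulo 32, thus u − v ≡ 0 (mod 32), i.e. u = v.
So T is injective.
We now compute 29⁻¹ mod 32 explicitly. Euclid's algorithm: 32 = 1·29 + 3, 29 = 9·3 + 2, 3 = 1·2 + 1; back-substituting gives 1 = 21·29 − 19·32, so 29⁻¹ ≡ 21 (mod 32).
Since T is injective, we find T⁻¹(25): we need 29x ≡ 25 − 23 ≡ 2 (mod 32). Using 29⁻¹ = 21: x ≡ 21·2 = 42 = 1·32 + 10, so x = 10.
Check: T(10) = 29·10 + 23 = 313 = 9·32 + 25 ≡ 25 (mod 32).

10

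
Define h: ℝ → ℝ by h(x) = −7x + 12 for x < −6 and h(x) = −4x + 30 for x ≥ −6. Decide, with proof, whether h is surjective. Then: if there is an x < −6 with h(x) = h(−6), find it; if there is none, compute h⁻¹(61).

Both pieces are strictly decreasing (slopes −7 and −4), so each is injective on its own interval.
The left piece maps (−∞, −6) onto (54, ∞); the right piece maps [−6, ∞) onto (−∞, 54].
These images together cover ℝ, so h is surjective.
Because the two images are disjoint, no x < −6 has h(x) = h(−6), so we compute h⁻¹(61): 61 lies in (54, ∞), so solve −7x + 12 = 61: x = (61 − 12)/(−7) = −7.

-7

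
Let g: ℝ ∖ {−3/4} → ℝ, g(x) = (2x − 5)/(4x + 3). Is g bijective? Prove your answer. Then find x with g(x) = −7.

-8/15

If g(x) = 1/2, cross-multiplying gives 4(2x − 5) = 2(4x + 3), which simplifies to −20 = 6 — false.  So 1/2 has no preimage and g is not surjective.
Therefore g is not bijective.
Solving g(x) = −7: cross-multiplying gives 2x − 5 = −7(4x + 3), which rearranges to 30x = −16, so x = −8/15.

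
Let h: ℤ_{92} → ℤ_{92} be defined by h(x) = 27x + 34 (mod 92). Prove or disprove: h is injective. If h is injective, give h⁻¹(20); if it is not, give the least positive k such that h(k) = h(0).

54

Suppose h(s) = h(t) in ℤ_{92}. Then 27s + 34 ≡ 27t + 34 (mod 92), thus 27(s − t) ≡ 0 (mod 92).
Since gcd(27, 92) = 1, 27 is invertible modulo 92, therefore s − t ≡ 0 (mod 92), i.e. s = t.
Hence h is injective.
We now compute 27⁻¹ mod 92 explicitly. Euclid's algorithm: 92 = 3·27 + 11, 27 = 2·11 + 5, 11 = 2·5 + 1; back-substituting gives 1 = 75·27 − 22·92, so 27⁻¹ ≡ 75 (mod 92).
Since h is injective, we compute h⁻¹(20): solve 27x + 34 ≡ 20 (mod 92), i.e. 27x ≡ 78 (mod 92).
Multiplying by 27⁻¹ = 75 gives x ≡ 75·78 = 5850 = 63·92 + 54 ≡ 54 (mod 92).
Check: h(54) = 27·54 + 34 = 1492 = 16·92 + 20 ≡ 20 (mod 92).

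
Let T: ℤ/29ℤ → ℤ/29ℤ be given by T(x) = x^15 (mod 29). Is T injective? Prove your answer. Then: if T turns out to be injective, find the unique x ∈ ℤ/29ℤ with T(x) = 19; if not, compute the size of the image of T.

10

Since 29 is prime, the nonzero elements of ℤ/29ℤ form a cyclic group of order 28.
As gcd(15, 28) = 1, raising to the 15th power is a bijection on this group: if s^15 ≡ t^15 then (st^{−1})^15 = 1, and the only element of order dividing gcd(15, 28) = 1 is 1, so s = t.
With T(0) = 0 this makes T injective on all of ℤ/29ℤ, hence bijective (finite equal-size domain and codomain). In particular T is injective.
Since T is injective, we find the preimage of 19. The inverse of x ↦ x^15 on (ℤ/29ℤ)^× is x ↦ x^15, because 15·15 = 225 = 8·28 + 1 ≡ 1 (mod 28) and x^{28} = 1 for x ≠ 0 (Fermat). So T⁻¹(19) = 19^15 mod 29.
Repeated squaring mod 29: 19^1 ≡ 19, 19^2 ≡ 19² = 361 ≡ 13, 19^4 ≡ 13² = 169 ≡ 24, 19^8 ≡ 24² = 576 ≡ 25. Since 15 = 8 + 4 + 2 + 1, 19^15 ≡ 25·24·13·19: 25·24 = 600 ≡ 20, then 20·13 = 260 ≡ 28, then 28·19 = 532 ≡ 10. So 19^15 ≡ 10 (mod 29).
Hence T⁻¹(19) = 10.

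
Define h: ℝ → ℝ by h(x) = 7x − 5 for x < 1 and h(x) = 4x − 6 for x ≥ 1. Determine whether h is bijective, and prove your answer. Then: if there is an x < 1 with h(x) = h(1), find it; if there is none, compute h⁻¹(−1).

3/7

Both pieces are strictly increasing (slopes 7 and 4), so each is injective on its own interval.
The left piece maps (−∞, 1) onto (−∞, 2); the right piece maps [1, ∞) onto [−2, ∞).
These images overlap. In particular h(1) = −2 (right piece), and solving 7x − 5 = −2 on the left piece gives x = 3/7 < 1.
So h(3/7) = h(1) with 3/7 ≠ 1, and h is not injective, hence not bijective. This x = 3/7 is the requested value below 1.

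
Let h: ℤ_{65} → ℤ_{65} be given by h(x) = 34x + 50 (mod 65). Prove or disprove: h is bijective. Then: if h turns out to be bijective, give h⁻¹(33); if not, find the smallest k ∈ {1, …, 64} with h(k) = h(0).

32

If h(x_1) = h(x_2), then 34x_1 ≡ 34x_2 (mod 65). Because gcd(34, 65) = 1, we may cancel 34 to get x_1 ≡ x_2 (mod 65).
We now compute 34⁻¹ mod 65 explicitly. Euclid's algorithm: 65 = 1·34 + 31, 34 = 1·31 + 3, 31 = 10·3 + 1; back-substituting gives 1 = 44·34 − 23·65, so 34⁻¹ ≡ 44 (mod 65).
For any y ∈ ℤ_{65}, x = 44(y − 50) mod 65 satisfies h(x) = 34·44(y − 50) + 50 ≡ y (since 34·44 ≡ 1 mod 65). So every y has a preimage.
Therefore h is bijective.
Since h is bijective, we find h⁻¹(33): we need 34x ≡ 33 − 50 ≡ 48 (mod 65). Using 34⁻¹ = 44: x ≡ 44·48 = 2112 = 32·65 + 32, so x = 32.
Check: h(32) = 34·32 + 50 = 1138 = 17·65 + 33 ≡ 33 (mod 65).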